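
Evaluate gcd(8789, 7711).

11

gcd(8789, 7711):
  8789 = 1*7711 + 1078
  7711 = 7*1078 + 165
  1078 = 6*165 + 88
  165 = 1*88 + 77
  88 = 1*77 + 11
  77 = 7*11
so gcd(8789, 7711) = 11.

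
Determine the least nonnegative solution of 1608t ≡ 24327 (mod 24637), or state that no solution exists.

20929

gcd(24637, 1608):
  24637 = 15*1608 + 517
  1608 = 3*517 + 57
  517 = 9*57 + 4
  57 = 14*4 + 1
  4 = 4*1
so gcd(24637, 1608) = 1.
1 divides 24327, so solutions exist.
Back-substitute for Bézout coefficients:
  1 = 57 - 14*4
  ... = 1608*(6052) + 24637*(-395)
So 1608*(6052) ≡ 1 (mod 24637); multiply by 24327: t ≡ 147227004 (mod 24637).
Smallest nonnegative: t = 147227004 mod 24637 = 20929.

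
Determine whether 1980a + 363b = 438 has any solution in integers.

no

gcd(1980, 363) = 33  (1980 = 5·363 + 165, 363 = 2·165 + 33, 165 = 5·33).
33 does not divide 438 (remainder 9), so no integer solutions.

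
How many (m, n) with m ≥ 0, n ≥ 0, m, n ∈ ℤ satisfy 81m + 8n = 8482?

13

gcd(81, 8) = 1.
By Bézout, 81×(1) + 8×(-10) = 1.
One solution: (2, 1040).
General: m = 2 + 8t, n = 1040 - 81t.
m ≥ 0 ⇒ t ≥ 0; n ≥ 0 ⇒ t ≤ 12. So t ∈ [0, 12]: 13 solutions.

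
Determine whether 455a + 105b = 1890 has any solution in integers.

yes

gcd(455, 105) = 35  (455 = 4·105 + 35, 105 = 3·35).
35 divides 1890, so integer solutions exist.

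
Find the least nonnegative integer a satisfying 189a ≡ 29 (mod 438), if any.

no solution

gcd(438, 189) = 3  (438 = 2*189 + 60, 189 = 3*60 + 9, 60 = 6*9 + 6, 9 = 1*6 + 3, 6 = 2*3).
3 does not divide 29, so the congruence has no solution.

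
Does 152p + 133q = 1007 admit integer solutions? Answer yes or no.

gcd(152, 133):
  152 = 1·133 + 19
  133 = 7·19
so gcd(152, 133) = 19.
19 divides 1007, so integer solutions exist.

yes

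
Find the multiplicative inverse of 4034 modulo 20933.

17970

gcd(20933, 4034):
  20933 = 5*4034 + 763
  4034 = 5*763 + 219
  763 = 3*219 + 106
  219 = 2*106 + 7
  106 = 15*7 + 1
  7 = 7*1
so gcd(20933, 4034) = 1.
Back-substitute for Bézout coefficients:
  1 = 106 - 15*7
  ... = 4034*(-2963) + 20933*(571)
So 4034*-2963 ≡ 1 (mod 20933), and -2963 mod 20933 = 17970.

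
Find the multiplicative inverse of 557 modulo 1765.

1258

gcd(1765, 557) = 1.
By Bézout, 557*(-507) + 1765*(160) = 1.
So 557*-507 ≡ 1 (mod 1765), and -507 mod 1765 = 1258.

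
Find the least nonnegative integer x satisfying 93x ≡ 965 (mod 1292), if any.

705

gcd(1292, 93):
  1292 = 13·93 + 83
  93 = 1·83 + 10
  83 = 8·10 + 3
  10 = 3·3 + 1
  3 = 3·1
so gcd(1292, 93) = 1.
1 divides 965, so solutions exist.
Back-substitute for Bézout coefficients:
  1 = 10 - 3·3
  ... = 93·(389) + 1292·(-28)
So 93·(389) ≡ 1 (mod 1292); multiply by 965: x ≡ 375385 (mod 1292).
Smallest nonnegative: x = 375385 mod 1292 = 705.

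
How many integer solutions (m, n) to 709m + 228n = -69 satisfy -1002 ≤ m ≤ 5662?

gcd(709, 228) = 1  (709 = 3*228 + 25, 228 = 9*25 + 3, 25 = 8*3 + 1, 3 = 3*1).
Back-substituting, 709*(73) + 228*(-227) = 1.
Scale by -69: particular solution (-5037, 15663); reduce m mod 228: (207, -644).
General solution: m = 207 + 228t, n = -644 - 709t for integer t.
-1002 ≤ 207 + 228t ≤ 5662 gives t ∈ [-5, 23], which is 29 values.

29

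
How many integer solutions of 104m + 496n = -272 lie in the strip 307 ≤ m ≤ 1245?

gcd(496, 104) = 8  (496 = 4*104 + 80, 104 = 1*80 + 24, 80 = 3*24 + 8, 24 = 3*8).
Back-substituting, 104*(-19) + 496*(4) = 8.
Scale by -34: particular solution (646, -136); reduce m mod 62: (26, -6).
General solution: m = 26 + 62t, n = -6 - 13t for integer t.
307 ≤ 26 + 62t ≤ 1245 gives t ∈ [5, 19], which is 15 values.

15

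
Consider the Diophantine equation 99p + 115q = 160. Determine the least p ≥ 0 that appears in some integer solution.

gcd(115, 99) = 1  (115 = 1×99 + 16, 99 = 6×16 + 3, 16 = 5×3 + 1, 3 = 3×1).
1 divides 160, so solutions exist.
Back-substituting, 99×(-36) + 115×(31) = 1.
Scale by 160/1 = 160: (p₀, q₀) = (-5760, 4960).
General solution: p = -5760 + 115t, q = 4960 - 99t for integer t.
p ≥ 0: smallest is -5760 mod 115 = 105 (at t = 51), with q = -89.

105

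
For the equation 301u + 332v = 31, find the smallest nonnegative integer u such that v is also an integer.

331

gcd(332, 301) = 1  (332 = 1×301 + 31, 301 = 9×31 + 22, 31 = 1×22 + 9, 22 = 2×9 + 4, 9 = 2×4 + 1, 4 = 4×1).
1 divides 31, so solutions exist.
Back-substituting, 301×(-75) + 332×(68) = 1.
Scale by 31/1 = 31: (u₀, v₀) = (-2325, 2108).
General solution: u = -2325 + 332t, v = 2108 - 301t for integer t.
u ≥ 0: smallest is -2325 mod 332 = 331 (at t = 8), with v = -300.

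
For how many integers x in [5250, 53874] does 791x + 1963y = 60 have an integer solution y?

gcd(1963, 791) = 1.
By Bézout, 791*(474) + 1963*(-191) = 1.
Particular solution: (958, -386).
General solution: x = 958 + 1963t, y = -386 - 791t for integer t.
5250 ≤ 958 + 1963t ≤ 53874 gives t ∈ [3, 26], which is 24 values.

24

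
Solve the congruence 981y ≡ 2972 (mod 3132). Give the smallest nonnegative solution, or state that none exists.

no solution

gcd(3132, 981) = 9  (3132 = 3·981 + 189, 981 = 5·189 + 36, 189 = 5·36 + 9, 36 = 4·9).
9 does not divide 2972, so the congruence has no solution.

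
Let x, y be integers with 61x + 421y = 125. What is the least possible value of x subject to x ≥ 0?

216

gcd(421, 61) = 1.
1 divides 125, so solutions exist.
By Bézout, 61×(-69) + 421×(10) = 1.
Scale by 125/1 = 125: (x₀, y₀) = (-8625, 1250).
General solution: x = -8625 + 421t, y = 1250 - 61t for integer t.
x ≥ 0: smallest is -8625 mod 421 = 216 (at t = 21), with y = -31.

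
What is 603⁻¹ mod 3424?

2771

gcd(3424, 603) = 1  (3424 = 5×603 + 409, 603 = 1×409 + 194, 409 = 2×194 + 21, 194 = 9×21 + 5, 21 = 4×5 + 1, 5 = 5×1).
Back-substituting, 603×(-653) + 3424×(115) = 1.
So 603×-653 ≡ 1 (mod 3424), and -653 mod 3424 = 2771.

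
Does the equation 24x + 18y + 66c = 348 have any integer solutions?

gcd(24, 18) = 6  (24 = 1×18 + 6, 18 = 3×6).
gcd(6, 66) = 6.
6 divides 348, so integer solutions exist.

yes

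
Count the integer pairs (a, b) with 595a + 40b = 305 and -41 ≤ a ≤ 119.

20

gcd(595, 40):
  595 = 14*40 + 35
  40 = 1*35 + 5
  35 = 7*5
so gcd(595, 40) = 5.
Back-substitute for Bézout coefficients:
  5 = 40 - 1*35
  ... = 595*(-1) + 40*(15)
Scale by 61: particular solution (-61, 915); reduce a mod 8: (3, -37).
General solution: a = 3 + 8t, b = -37 - 119t for integer t.
-41 ≤ 3 + 8t ≤ 119 gives t ∈ [-5, 14], which is 20 values.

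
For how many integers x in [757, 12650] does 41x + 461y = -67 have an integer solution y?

gcd(461, 41) = 1.
By Bézout, 41·(45) + 461·(-4) = 1.
Particular solution: (212, -19).
General solution: x = 212 + 461t, y = -19 - 41t for integer t.
757 ≤ 212 + 461t ≤ 12650 gives t ∈ [2, 26], which is 25 values.

25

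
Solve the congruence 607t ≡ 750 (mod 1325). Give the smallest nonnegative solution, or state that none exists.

1025

gcd(1325, 607) = 1  (1325 = 2*607 + 111, 607 = 5*111 + 52, 111 = 2*52 + 7, 52 = 7*7 + 3, 7 = 2*3 + 1, 3 = 3*1).
1 divides 750, so solutions exist.
Back-substituting, 607*(-382) + 1325*(175) = 1.
So 607*(-382) ≡ 1 (mod 1325); multiply by 750: t ≡ -286500 (mod 1325).
Smallest nonnegative: t = -286500 mod 1325 = 1025.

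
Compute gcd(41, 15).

1

gcd(41, 15):
  41 = 2·15 + 11
  15 = 1·11 + 4
  11 = 2·4 + 3
  4 = 1·3 + 1
  3 = 3·1
so gcd(41, 15) = 1.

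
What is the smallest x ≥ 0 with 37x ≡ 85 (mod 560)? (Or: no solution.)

305

gcd(560, 37) = 1  (560 = 15×37 + 5, 37 = 7×5 + 2, 5 = 2×2 + 1, 2 = 2×1).
1 divides 85, so solutions exist.
Back-substituting, 37×(-227) + 560×(15) = 1.
So 37×(-227) ≡ 1 (mod 560); multiply by 85: x ≡ -19295 (mod 560).
Smallest nonnegative: x = -19295 mod 560 = 305.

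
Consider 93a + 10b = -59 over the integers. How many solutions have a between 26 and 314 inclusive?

gcd(93, 10) = 1.
By Bézout, 93×(-3) + 10×(28) = 1.
Particular solution: (7, -71).
General solution: a = 7 + 10t, b = -71 - 93t for integer t.
26 ≤ 7 + 10t ≤ 314 gives t ∈ [2, 30], which is 29 values.

29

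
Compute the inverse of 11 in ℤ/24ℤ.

gcd(24, 11):
  24 = 2*11 + 2
  11 = 5*2 + 1
  2 = 2*1
so gcd(24, 11) = 1.
Back-substitute for Bézout coefficients:
  1 = 11 - 5*2
  ... = 11*(11) + 24*(-5)
So 11*11 ≡ 1 (mod 24), and 11 mod 24 = 11.

11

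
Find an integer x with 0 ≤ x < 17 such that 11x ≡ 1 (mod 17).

14

gcd(17, 11) = 1.
By Bézout, 11*(-3) + 17*(2) = 1.
So 11*-3 ≡ 1 (mod 17), and -3 mod 17 = 14.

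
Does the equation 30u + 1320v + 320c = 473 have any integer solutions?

gcd(1320, 30) = 30  (1320 = 44*30).
gcd(30, 320) = 10.
10 does not divide 473 (remainder 3), so no integer solutions.

no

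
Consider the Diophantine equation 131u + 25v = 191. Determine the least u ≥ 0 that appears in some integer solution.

11

gcd(131, 25):
  131 = 5×25 + 6
  25 = 4×6 + 1
  6 = 6×1
so gcd(131, 25) = 1.
1 divides 191, so solutions exist.
Back-substitute for Bézout coefficients:
  1 = 25 - 4×6
  ... = 131×(-4) + 25×(21)
Scale by 191/1 = 191: (u₀, v₀) = (-764, 4011).
General solution: u = -764 + 25t, v = 4011 - 131t for integer t.
u ≥ 0: smallest is -764 mod 25 = 11 (at t = 31), with v = -50.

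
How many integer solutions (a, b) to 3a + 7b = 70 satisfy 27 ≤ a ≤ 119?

14

gcd(7, 3) = 1.
By Bézout, 3×(-2) + 7×(1) = 1.
Particular solution: (0, 10).
General solution: a = 0 + 7t, b = 10 - 3t for integer t.
27 ≤ 0 + 7t ≤ 119 gives t ∈ [4, 17], which is 14 values.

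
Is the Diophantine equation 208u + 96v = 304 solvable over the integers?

yes

gcd(208, 96):
  208 = 2·96 + 16
  96 = 6·16
so gcd(208, 96) = 16.
16 divides 304, so integer solutions exist.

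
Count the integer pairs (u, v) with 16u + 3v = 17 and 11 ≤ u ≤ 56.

gcd(16, 3) = 1  (16 = 5·3 + 1, 3 = 3·1).
Back-substituting, 16·(1) + 3·(-5) = 1.
Scale by 17: particular solution (17, -85); reduce u mod 3: (2, -5).
General solution: u = 2 + 3t, v = -5 - 16t for integer t.
11 ≤ 2 + 3t ≤ 56 gives t ∈ [3, 18], which is 16 values.

16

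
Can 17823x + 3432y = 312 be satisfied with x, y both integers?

yes

gcd(17823, 3432) = 39.
39 divides 312, so integer solutions exist.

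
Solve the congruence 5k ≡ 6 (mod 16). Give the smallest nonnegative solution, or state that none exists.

gcd(16, 5) = 1.
1 divides 6, so solutions exist.
By Bézout, 5*(-3) + 16*(1) = 1.
So 5*(-3) ≡ 1 (mod 16); multiply by 6: k ≡ -18 (mod 16).
Smallest nonnegative: k = -18 mod 16 = 14.

14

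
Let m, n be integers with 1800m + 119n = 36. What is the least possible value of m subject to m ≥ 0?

gcd(1800, 119):
  1800 = 15×119 + 15
  119 = 7×15 + 14
  15 = 1×14 + 1
  14 = 14×1
so gcd(1800, 119) = 1.
1 divides 36, so solutions exist.
Back-substitute for Bézout coefficients:
  1 = 15 - 1×14
  ... = 1800×(8) + 119×(-121)
Scale by 36/1 = 36: (m₀, n₀) = (288, -4356).
General solution: m = 288 + 119t, n = -4356 - 1800t for integer t.
m ≥ 0: smallest is 288 mod 119 = 50 (at t = -2), with n = -756.

50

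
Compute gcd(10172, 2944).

gcd(10172, 2944):
  10172 = 3*2944 + 1340
  2944 = 2*1340 + 264
  1340 = 5*264 + 20
  264 = 13*20 + 4
  20 = 5*4
so gcd(10172, 2944) = 4.

4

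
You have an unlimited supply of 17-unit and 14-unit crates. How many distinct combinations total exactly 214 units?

Need nonnegative integers with 17j + 14k = 214.
gcd(17, 14) = 1, and 17·(5) + 14·(-6) = 1.
So (j₀, k₀) = (1070, -1284); general j = 1070 + 14t, k = -1284 - 17t.
j ≥ 0 ⇒ t ≥ -76; k ≥ 0 ⇒ t ≤ -76. That's 1 value of t.

1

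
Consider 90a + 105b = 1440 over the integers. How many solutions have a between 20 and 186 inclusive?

24

gcd(105, 90) = 15.
By Bézout, 90·(-1) + 105·(1) = 15.
Particular solution: (2, 12).
General solution: a = 2 + 7t, b = 12 - 6t for integer t.
20 ≤ 2 + 7t ≤ 186 gives t ∈ [3, 26], which is 24 values.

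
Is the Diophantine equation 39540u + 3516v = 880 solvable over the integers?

no

gcd(39540, 3516):
  39540 = 11*3516 + 864
  3516 = 4*864 + 60
  864 = 14*60 + 24
  60 = 2*24 + 12
  24 = 2*12
so gcd(39540, 3516) = 12.
12 does not divide 880 (remainder 4), so no integer solutions.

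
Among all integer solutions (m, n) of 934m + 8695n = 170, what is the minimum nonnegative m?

3575

gcd(8695, 934) = 1.
1 divides 170, so solutions exist.
By Bézout, 934×(-2076) + 8695×(223) = 1.
Scale by 170/1 = 170: (m₀, n₀) = (-352920, 37910).
General solution: m = -352920 + 8695t, n = 37910 - 934t for integer t.
m ≥ 0: smallest is -352920 mod 8695 = 3575 (at t = 41), with n = -384.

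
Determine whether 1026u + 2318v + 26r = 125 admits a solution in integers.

no

gcd(2318, 1026) = 38  (2318 = 2*1026 + 266, 1026 = 3*266 + 228, 266 = 1*228 + 38, 228 = 6*38).
gcd(38, 26) = 2.
2 does not divide 125 (remainder 1), so no integer solutions.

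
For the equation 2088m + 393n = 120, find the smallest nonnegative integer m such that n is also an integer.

gcd(2088, 393):
  2088 = 5*393 + 123
  393 = 3*123 + 24
  123 = 5*24 + 3
  24 = 8*3
so gcd(2088, 393) = 3.
3 divides 120, so solutions exist.
Back-substitute for Bézout coefficients:
  3 = 123 - 5*24
  ... = 2088*(16) + 393*(-85)
Scale by 120/3 = 40: (m₀, n₀) = (640, -3400).
General solution: m = 640 + 131t, n = -3400 - 696t for integer t.
m ≥ 0: smallest is 640 mod 131 = 116 (at t = -4), with n = -616.

116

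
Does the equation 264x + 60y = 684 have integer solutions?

gcd(264, 60) = 12  (264 = 4×60 + 24, 60 = 2×24 + 12, 24 = 2×12).
12 divides 684, so integer solutions exist.

yes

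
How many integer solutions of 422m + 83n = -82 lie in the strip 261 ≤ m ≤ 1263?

13

gcd(422, 83) = 1  (422 = 5×83 + 7, 83 = 11×7 + 6, 7 = 1×6 + 1, 6 = 6×1).
Back-substituting, 422×(12) + 83×(-61) = 1.
Scale by -82: particular solution (-984, 5002); reduce m mod 83: (12, -62).
General solution: m = 12 + 83t, n = -62 - 422t for integer t.
261 ≤ 12 + 83t ≤ 1263 gives t ∈ [3, 15], which is 13 values.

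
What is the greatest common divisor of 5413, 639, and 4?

gcd(5413, 639) = 1  (5413 = 8*639 + 301, 639 = 2*301 + 37, 301 = 8*37 + 5, 37 = 7*5 + 2, 5 = 2*2 + 1, 2 = 2*1).
gcd(1, 4) = 1.

1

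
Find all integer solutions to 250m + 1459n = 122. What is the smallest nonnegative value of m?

gcd(1459, 250):
  1459 = 5·250 + 209
  250 = 1·209 + 41
  209 = 5·41 + 4
  41 = 10·4 + 1
  4 = 4·1
so gcd(1459, 250) = 1.
1 divides 122, so solutions exist.
Back-substitute for Bézout coefficients:
  1 = 41 - 10·4
  ... = 250·(356) + 1459·(-61)
Scale by 122/1 = 122: (m₀, n₀) = (43432, -7442).
General solution: m = 43432 + 1459t, n = -7442 - 250t for integer t.
m ≥ 0: smallest is 43432 mod 1459 = 1121 (at t = -29), with n = -192.

1121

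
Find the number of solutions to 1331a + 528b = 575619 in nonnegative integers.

9

gcd(1331, 528) = 11.
By Bézout, 1331·(-23) + 528·(58) = 11.
One solution: (33, 1007).
General: a = 33 + 48t, b = 1007 - 121t.
a ≥ 0 ⇒ t ≥ 0; b ≥ 0 ⇒ t ≤ 8. So t ∈ [0, 8]: 9 solutions.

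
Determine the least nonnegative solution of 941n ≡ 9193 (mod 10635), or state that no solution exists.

2078

gcd(10635, 941):
  10635 = 11×941 + 284
  941 = 3×284 + 89
  284 = 3×89 + 17
  89 = 5×17 + 4
  17 = 4×4 + 1
  4 = 4×1
so gcd(10635, 941) = 1.
1 divides 9193, so solutions exist.
Back-substitute for Bézout coefficients:
  1 = 17 - 4×4
  ... = 941×(-2509) + 10635×(222)
So 941×(-2509) ≡ 1 (mod 10635); multiply by 9193: n ≡ -23065237 (mod 10635).
Smallest nonnegative: n = -23065237 mod 10635 = 2078.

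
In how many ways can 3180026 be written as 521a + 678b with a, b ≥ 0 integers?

9

gcd(678, 521):
  678 = 1*521 + 157
  521 = 3*157 + 50
  157 = 3*50 + 7
  50 = 7*7 + 1
  7 = 7*1
so gcd(678, 521) = 1.
Back-substitute for Bézout coefficients:
  1 = 50 - 7*7
  ... = 521*(95) + 678*(-73)
Scale by 3180026: one solution is (302102470, -232141898). Reduce a mod 678: (586, 4240).
General: a = 586 + 678t, b = 4240 - 521t.
a ≥ 0 ⇒ t ≥ 0; b ≥ 0 ⇒ t ≤ 8. So t ∈ [0, 8]: 9 solutions.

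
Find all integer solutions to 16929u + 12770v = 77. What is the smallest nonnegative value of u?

5883

gcd(16929, 12770) = 1.
1 divides 77, so solutions exist.
By Bézout, 16929·(1569) + 12770·(-2080) = 1.
Scale by 77/1 = 77: (u₀, v₀) = (120813, -160160).
General solution: u = 120813 + 12770t, v = -160160 - 16929t for integer t.
u ≥ 0: smallest is 120813 mod 12770 = 5883 (at t = -9), with v = -7799.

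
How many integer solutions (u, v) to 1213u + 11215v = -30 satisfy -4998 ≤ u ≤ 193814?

gcd(11215, 1213):
  11215 = 9*1213 + 298
  1213 = 4*298 + 21
  298 = 14*21 + 4
  21 = 5*4 + 1
  4 = 4*1
so gcd(11215, 1213) = 1.
Back-substitute for Bézout coefficients:
  1 = 21 - 5*4
  ... = 1213*(2672) + 11215*(-289)
Scale by -30: particular solution (-80160, 8670); reduce u mod 11215: (9560, -1034).
General solution: u = 9560 + 11215t, v = -1034 - 1213t for integer t.
-4998 ≤ 9560 + 11215t ≤ 193814 gives t ∈ [-1, 16], which is 18 values.

18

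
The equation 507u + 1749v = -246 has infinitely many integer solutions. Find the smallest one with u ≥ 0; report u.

gcd(1749, 507) = 3  (1749 = 3×507 + 228, 507 = 2×228 + 51, 228 = 4×51 + 24, 51 = 2×24 + 3, 24 = 8×3).
3 divides -246, so solutions exist.
Back-substituting, 507×(69) + 1749×(-20) = 3.
Scale by -246/3 = -82: (u₀, v₀) = (-5658, 1640).
General solution: u = -5658 + 583t, v = 1640 - 169t for integer t.
u ≥ 0: smallest is -5658 mod 583 = 172 (at t = 10), with v = -50.

172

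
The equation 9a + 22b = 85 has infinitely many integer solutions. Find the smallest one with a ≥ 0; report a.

7

gcd(22, 9) = 1.
1 divides 85, so solutions exist.
By Bézout, 9×(5) + 22×(-2) = 1.
Scale by 85/1 = 85: (a₀, b₀) = (425, -170).
General solution: a = 425 + 22t, b = -170 - 9t for integer t.
a ≥ 0: smallest is 425 mod 22 = 7 (at t = -19), with b = 1.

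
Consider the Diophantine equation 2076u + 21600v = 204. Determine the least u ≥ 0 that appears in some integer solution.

229

gcd(21600, 2076) = 12.
12 divides 204, so solutions exist.
By Bézout, 2076*(437) + 21600*(-42) = 12.
Scale by 204/12 = 17: (u₀, v₀) = (7429, -714).
General solution: u = 7429 + 1800t, v = -714 - 173t for integer t.
u ≥ 0: smallest is 7429 mod 1800 = 229 (at t = -4), with v = -22.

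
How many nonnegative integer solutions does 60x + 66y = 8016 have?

gcd(66, 60):
  66 = 1·60 + 6
  60 = 10·6
so gcd(66, 60) = 6.
Back-substitute for Bézout coefficients:
  6 = 66 - 1·60
  ... = 60·(-1) + 66·(1)
Scale by 1336: one solution is (-1336, 1336). Reduce x mod 11: (6, 116).
General: x = 6 + 11t, y = 116 - 10t.
x ≥ 0 ⇒ t ≥ 0; y ≥ 0 ⇒ t ≤ 11. So t ∈ [0, 11]: 12 solutions.

12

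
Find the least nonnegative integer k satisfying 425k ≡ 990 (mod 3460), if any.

214

gcd(3460, 425) = 5  (3460 = 8*425 + 60, 425 = 7*60 + 5, 60 = 12*5).
5 divides 990, so solutions exist.
Back-substituting, 425*(57) + 3460*(-7) = 5.
So 425*(57) ≡ 5 (mod 3460); multiply by 198: k ≡ 11286 (mod 692).
Smallest nonnegative: k = 11286 mod 692 = 214.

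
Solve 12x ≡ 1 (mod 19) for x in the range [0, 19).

8

gcd(19, 12) = 1  (19 = 1×12 + 7, 12 = 1×7 + 5, 7 = 1×5 + 2, 5 = 2×2 + 1, 2 = 2×1).
Back-substituting, 12×(8) + 19×(-5) = 1.
So 12×8 ≡ 1 (mod 19), and 8 mod 19 = 8.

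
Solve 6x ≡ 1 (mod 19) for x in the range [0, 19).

16

gcd(19, 6) = 1.
By Bézout, 6*(-3) + 19*(1) = 1.
So 6*-3 ≡ 1 (mod 19), and -3 mod 19 = 16.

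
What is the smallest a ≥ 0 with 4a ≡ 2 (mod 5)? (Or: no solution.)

gcd(5, 4):
  5 = 1·4 + 1
  4 = 4·1
so gcd(5, 4) = 1.
1 divides 2, so solutions exist.
Back-substitute for Bézout coefficients:
  1 = 5 - 1·4
  ... = 4·(-1) + 5·(1)
So 4·(-1) ≡ 1 (mod 5); multiply by 2: a ≡ -2 (mod 5).
Smallest nonnegative: a = -2 mod 5 = 3.

3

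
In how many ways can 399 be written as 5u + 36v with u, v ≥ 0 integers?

2

gcd(36, 5):
  36 = 7·5 + 1
  5 = 5·1
so gcd(36, 5) = 1.
Back-substitute for Bézout coefficients:
  1 = 36 - 7·5
  ... = 5·(-7) + 36·(1)
Scale by 399: one solution is (-2793, 399). Reduce u mod 36: (15, 9).
General: u = 15 + 36t, v = 9 - 5t.
u ≥ 0 ⇒ t ≥ 0; v ≥ 0 ⇒ t ≤ 1. So t ∈ [0, 1]: 2 solutions.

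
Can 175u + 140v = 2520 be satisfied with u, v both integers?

yes

gcd(175, 140):
  175 = 1·140 + 35
  140 = 4·35
so gcd(175, 140) = 35.
35 divides 2520, so integer solutions exist.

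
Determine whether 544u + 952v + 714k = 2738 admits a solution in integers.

no

gcd(952, 544) = 136.
gcd(136, 714) = 34.
34 does not divide 2738 (remainder 18), so no integer solutions.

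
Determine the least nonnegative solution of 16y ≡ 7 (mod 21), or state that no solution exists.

gcd(21, 16) = 1  (21 = 1·16 + 5, 16 = 3·5 + 1, 5 = 5·1).
1 divides 7, so solutions exist.
Back-substituting, 16·(4) + 21·(-3) = 1.
So 16·(4) ≡ 1 (mod 21); multiply by 7: y ≡ 28 (mod 21).
Smallest nonnegative: y = 28 mod 21 = 7.

7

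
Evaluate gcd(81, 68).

1

gcd(81, 68) = 1  (81 = 1×68 + 13, 68 = 5×13 + 3, 13 = 4×3 + 1, 3 = 3×1).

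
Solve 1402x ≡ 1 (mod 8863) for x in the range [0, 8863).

gcd(8863, 1402) = 1.
By Bézout, 1402×(-904) + 8863×(143) = 1.
So 1402×-904 ≡ 1 (mod 8863), and -904 mod 8863 = 7959.

7959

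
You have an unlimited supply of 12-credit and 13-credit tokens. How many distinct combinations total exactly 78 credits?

1

Need nonnegative integers with 12j + 13k = 78.
gcd(12, 13) = 1, and 12·(-1) + 13·(1) = 1.
So (j₀, k₀) = (-78, 78); general j = -78 + 13t, k = 78 - 12t.
j ≥ 0 ⇒ t ≥ 6; k ≥ 0 ⇒ t ≤ 6. That's 1 value of t.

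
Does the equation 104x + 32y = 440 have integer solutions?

yes

gcd(104, 32) = 8  (104 = 3·32 + 8, 32 = 4·8).
8 divides 440, so integer solutions exist.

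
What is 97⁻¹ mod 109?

9

gcd(109, 97) = 1.
By Bézout, 97·(9) + 109·(-8) = 1.
So 97·9 ≡ 1 (mod 109), and 9 mod 109 = 9.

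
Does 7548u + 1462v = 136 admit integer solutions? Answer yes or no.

gcd(7548, 1462) = 34  (7548 = 5·1462 + 238, 1462 = 6·238 + 34, 238 = 7·34).
34 divides 136, so integer solutions exist.

yes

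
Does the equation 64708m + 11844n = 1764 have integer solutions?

yes

gcd(64708, 11844) = 28  (64708 = 5×11844 + 5488, 11844 = 2×5488 + 868, 5488 = 6×868 + 280, 868 = 3×280 + 28, 280 = 10×28).
28 divides 1764, so integer solutions exist.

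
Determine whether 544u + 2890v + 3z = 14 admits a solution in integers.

gcd(2890, 544) = 34  (2890 = 5*544 + 170, 544 = 3*170 + 34, 170 = 5*34).
gcd(34, 3) = 1.
1 divides 14, so integer solutions exist.

yes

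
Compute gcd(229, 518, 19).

gcd(518, 229) = 1  (518 = 2·229 + 60, 229 = 3·60 + 49, 60 = 1·49 + 11, 49 = 4·11 + 5, 11 = 2·5 + 1, 5 = 5·1).
gcd(1, 19) = 1.

1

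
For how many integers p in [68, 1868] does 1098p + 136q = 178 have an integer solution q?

26

gcd(1098, 136) = 2  (1098 = 8*136 + 10, 136 = 13*10 + 6, 10 = 1*6 + 4, 6 = 1*4 + 2, 4 = 2*2).
Back-substituting, 1098*(-27) + 136*(218) = 2.
Scale by 89: particular solution (-2403, 19402); reduce p mod 68: (45, -362).
General solution: p = 45 + 68t, q = -362 - 549t for integer t.
68 ≤ 45 + 68t ≤ 1868 gives t ∈ [1, 26], which is 26 values.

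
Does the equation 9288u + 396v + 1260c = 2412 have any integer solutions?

yes

gcd(9288, 396) = 36.
gcd(36, 1260) = 36.
36 divides 2412, so integer solutions exist.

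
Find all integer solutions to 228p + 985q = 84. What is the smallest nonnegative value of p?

778

gcd(985, 228) = 1  (985 = 4·228 + 73, 228 = 3·73 + 9, 73 = 8·9 + 1, 9 = 9·1).
1 divides 84, so solutions exist.
Back-substituting, 228·(-108) + 985·(25) = 1.
Scale by 84/1 = 84: (p₀, q₀) = (-9072, 2100).
General solution: p = -9072 + 985t, q = 2100 - 228t for integer t.
p ≥ 0: smallest is -9072 mod 985 = 778 (at t = 10), with q = -180.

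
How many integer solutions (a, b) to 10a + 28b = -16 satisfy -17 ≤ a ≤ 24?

3

gcd(28, 10) = 2  (28 = 2·10 + 8, 10 = 1·8 + 2, 8 = 4·2).
Back-substituting, 10·(3) + 28·(-1) = 2.
Scale by -8: particular solution (-24, 8); reduce a mod 14: (4, -2).
General solution: a = 4 + 14t, b = -2 - 5t for integer t.
-17 ≤ 4 + 14t ≤ 24 gives t ∈ [-1, 1], which is 3 values.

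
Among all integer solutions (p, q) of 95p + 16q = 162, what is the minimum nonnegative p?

gcd(95, 16):
  95 = 5*16 + 15
  16 = 1*15 + 1
  15 = 15*1
so gcd(95, 16) = 1.
1 divides 162, so solutions exist.
Back-substitute for Bézout coefficients:
  1 = 16 - 1*15
  ... = 95*(-1) + 16*(6)
Scale by 162/1 = 162: (p₀, q₀) = (-162, 972).
General solution: p = -162 + 16t, q = 972 - 95t for integer t.
p ≥ 0: smallest is -162 mod 16 = 14 (at t = 11), with q = -73.

14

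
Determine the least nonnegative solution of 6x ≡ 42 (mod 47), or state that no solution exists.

7

gcd(47, 6) = 1  (47 = 7×6 + 5, 6 = 1×5 + 1, 5 = 5×1).
1 divides 42, so solutions exist.
Back-substituting, 6×(8) + 47×(-1) = 1.
So 6×(8) ≡ 1 (mod 47); multiply by 42: x ≡ 336 (mod 47).
Smallest nonnegative: x = 336 mod 47 = 7.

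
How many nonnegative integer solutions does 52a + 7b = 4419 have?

gcd(52, 7) = 1.
By Bézout, 52*(-2) + 7*(15) = 1.
One solution: (3, 609).
General: a = 3 + 7t, b = 609 - 52t.
a ≥ 0 ⇒ t ≥ 0; b ≥ 0 ⇒ t ≤ 11. So t ∈ [0, 11]: 12 solutions.

12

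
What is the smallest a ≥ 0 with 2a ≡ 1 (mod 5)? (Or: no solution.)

gcd(5, 2) = 1  (5 = 2×2 + 1, 2 = 2×1).
1 divides 1, so solutions exist.
Back-substituting, 2×(-2) + 5×(1) = 1.
So 2×(-2) ≡ 1 (mod 5); multiply by 1: a ≡ -2 (mod 5).
Smallest nonnegative: a = -2 mod 5 = 3.

3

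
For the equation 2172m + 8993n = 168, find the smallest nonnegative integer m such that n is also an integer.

gcd(8993, 2172):
  8993 = 4*2172 + 305
  2172 = 7*305 + 37
  305 = 8*37 + 9
  37 = 4*9 + 1
  9 = 9*1
so gcd(8993, 2172) = 1.
1 divides 168, so solutions exist.
Back-substitute for Bézout coefficients:
  1 = 37 - 4*9
  ... = 2172*(973) + 8993*(-235)
Scale by 168/1 = 168: (m₀, n₀) = (163464, -39480).
General solution: m = 163464 + 8993t, n = -39480 - 2172t for integer t.
m ≥ 0: smallest is 163464 mod 8993 = 1590 (at t = -18), with n = -384.

1590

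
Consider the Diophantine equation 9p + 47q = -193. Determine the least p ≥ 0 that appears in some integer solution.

36

gcd(47, 9):
  47 = 5*9 + 2
  9 = 4*2 + 1
  2 = 2*1
so gcd(47, 9) = 1.
1 divides -193, so solutions exist.
Back-substitute for Bézout coefficients:
  1 = 9 - 4*2
  ... = 9*(21) + 47*(-4)
Scale by -193/1 = -193: (p₀, q₀) = (-4053, 772).
General solution: p = -4053 + 47t, q = 772 - 9t for integer t.
p ≥ 0: smallest is -4053 mod 47 = 36 (at t = 87), with q = -11.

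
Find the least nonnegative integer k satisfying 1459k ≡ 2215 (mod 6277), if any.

3581

gcd(6277, 1459) = 1.
1 divides 2215, so solutions exist.
By Bézout, 1459×(-1523) + 6277×(354) = 1.
So 1459×(-1523) ≡ 1 (mod 6277); multiply by 2215: k ≡ -3373445 (mod 6277).
Smallest nonnegative: k = -3373445 mod 6277 = 3581.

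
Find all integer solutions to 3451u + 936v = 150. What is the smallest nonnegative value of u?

402

gcd(3451, 936) = 1  (3451 = 3·936 + 643, 936 = 1·643 + 293, 643 = 2·293 + 57, 293 = 5·57 + 8, 57 = 7·8 + 1, 8 = 8·1).
1 divides 150, so solutions exist.
Back-substituting, 3451·(115) + 936·(-424) = 1.
Scale by 150/1 = 150: (u₀, v₀) = (17250, -63600).
General solution: u = 17250 + 936t, v = -63600 - 3451t for integer t.
u ≥ 0: smallest is 17250 mod 936 = 402 (at t = -18), with v = -1482.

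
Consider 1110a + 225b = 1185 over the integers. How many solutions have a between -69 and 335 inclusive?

27

gcd(1110, 225):
  1110 = 4×225 + 210
  225 = 1×210 + 15
  210 = 14×15
so gcd(1110, 225) = 15.
Back-substitute for Bézout coefficients:
  15 = 225 - 1×210
  ... = 1110×(-1) + 225×(5)
Scale by 79: particular solution (-79, 395); reduce a mod 15: (11, -49).
General solution: a = 11 + 15t, b = -49 - 74t for integer t.
-69 ≤ 11 + 15t ≤ 335 gives t ∈ [-5, 21], which is 27 values.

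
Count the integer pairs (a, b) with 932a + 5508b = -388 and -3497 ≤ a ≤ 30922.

25

gcd(5508, 932) = 4.
By Bézout, 932×(656) + 5508×(-111) = 4.
Particular solution: (1087, -184).
General solution: a = 1087 + 1377t, b = -184 - 233t for integer t.
-3497 ≤ 1087 + 1377t ≤ 30922 gives t ∈ [-3, 21], which is 25 values.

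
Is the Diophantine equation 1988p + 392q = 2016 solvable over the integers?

gcd(1988, 392) = 28  (1988 = 5·392 + 28, 392 = 14·28).
28 divides 2016, so integer solutions exist.

yes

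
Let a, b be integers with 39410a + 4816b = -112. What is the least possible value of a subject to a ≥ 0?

120

gcd(39410, 4816) = 14  (39410 = 8·4816 + 882, 4816 = 5·882 + 406, 882 = 2·406 + 70, 406 = 5·70 + 56, 70 = 1·56 + 14, 56 = 4·14).
14 divides -112, so solutions exist.
Back-substituting, 39410·(71) + 4816·(-581) = 14.
Scale by -112/14 = -8: (a₀, b₀) = (-568, 4648).
General solution: a = -568 + 344t, b = 4648 - 2815t for integer t.
a ≥ 0: smallest is -568 mod 344 = 120 (at t = 2), with b = -982.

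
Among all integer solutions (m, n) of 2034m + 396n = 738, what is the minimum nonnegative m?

gcd(2034, 396):
  2034 = 5·396 + 54
  396 = 7·54 + 18
  54 = 3·18
so gcd(2034, 396) = 18.
18 divides 738, so solutions exist.
Back-substitute for Bézout coefficients:
  18 = 396 - 7·54
  ... = 2034·(-7) + 396·(36)
Scale by 738/18 = 41: (m₀, n₀) = (-287, 1476).
General solution: m = -287 + 22t, n = 1476 - 113t for integer t.
m ≥ 0: smallest is -287 mod 22 = 21 (at t = 14), with n = -106.

21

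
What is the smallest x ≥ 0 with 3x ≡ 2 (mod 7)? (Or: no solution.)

3

gcd(7, 3):
  7 = 2·3 + 1
  3 = 3·1
so gcd(7, 3) = 1.
1 divides 2, so solutions exist.
Back-substitute for Bézout coefficients:
  1 = 7 - 2·3
  ... = 3·(-2) + 7·(1)
So 3·(-2) ≡ 1 (mod 7); multiply by 2: x ≡ -4 (mod 7).
Smallest nonnegative: x = -4 mod 7 = 3.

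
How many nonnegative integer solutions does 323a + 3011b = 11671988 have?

12

gcd(3011, 323) = 1.
By Bézout, 323×(550) + 3011×(-59) = 1.
One solution: (2894, 3566).
General: a = 2894 + 3011t, b = 3566 - 323t.
a ≥ 0 ⇒ t ≥ 0; b ≥ 0 ⇒ t ≤ 11. So t ∈ [0, 11]: 12 solutions.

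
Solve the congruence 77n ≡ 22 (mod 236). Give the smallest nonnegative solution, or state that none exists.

gcd(236, 77) = 1.
1 divides 22, so solutions exist.
By Bézout, 77×(-95) + 236×(31) = 1.
So 77×(-95) ≡ 1 (mod 236); multiply by 22: n ≡ -2090 (mod 236).
Smallest nonnegative: n = -2090 mod 236 = 34.

34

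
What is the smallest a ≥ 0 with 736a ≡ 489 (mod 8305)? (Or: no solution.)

gcd(8305, 736):
  8305 = 11*736 + 209
  736 = 3*209 + 109
  209 = 1*109 + 100
  109 = 1*100 + 9
  100 = 11*9 + 1
  9 = 9*1
so gcd(8305, 736) = 1.
1 divides 489, so solutions exist.
Back-substitute for Bézout coefficients:
  1 = 100 - 11*9
  ... = 736*(-914) + 8305*(81)
So 736*(-914) ≡ 1 (mod 8305); multiply by 489: a ≡ -446946 (mod 8305).
Smallest nonnegative: a = -446946 mod 8305 = 1524.

1524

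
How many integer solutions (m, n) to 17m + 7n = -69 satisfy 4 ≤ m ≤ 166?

gcd(17, 7):
  17 = 2×7 + 3
  7 = 2×3 + 1
  3 = 3×1
so gcd(17, 7) = 1.
Back-substitute for Bézout coefficients:
  1 = 7 - 2×3
  ... = 17×(-2) + 7×(5)
Scale by -69: particular solution (138, -345); reduce m mod 7: (5, -22).
General solution: m = 5 + 7t, n = -22 - 17t for integer t.
4 ≤ 5 + 7t ≤ 166 gives t ∈ [0, 23], which is 24 values.

24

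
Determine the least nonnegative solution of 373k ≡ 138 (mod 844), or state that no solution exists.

gcd(844, 373) = 1  (844 = 2×373 + 98, 373 = 3×98 + 79, 98 = 1×79 + 19, 79 = 4×19 + 3, 19 = 6×3 + 1, 3 = 3×1).
1 divides 138, so solutions exist.
Back-substituting, 373×(-267) + 844×(118) = 1.
So 373×(-267) ≡ 1 (mod 844); multiply by 138: k ≡ -36846 (mod 844).
Smallest nonnegative: k = -36846 mod 844 = 290.

290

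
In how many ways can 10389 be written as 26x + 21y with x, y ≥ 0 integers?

19

gcd(26, 21):
  26 = 1×21 + 5
  21 = 4×5 + 1
  5 = 5×1
so gcd(26, 21) = 1.
Back-substitute for Bézout coefficients:
  1 = 21 - 4×5
  ... = 26×(-4) + 21×(5)
Scale by 10389: one solution is (-41556, 51945). Reduce x mod 21: (3, 491).
General: x = 3 + 21t, y = 491 - 26t.
x ≥ 0 ⇒ t ≥ 0; y ≥ 0 ⇒ t ≤ 18. So t ∈ [0, 18]: 19 solutions.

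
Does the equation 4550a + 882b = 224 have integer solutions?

yes

gcd(4550, 882) = 14.
14 divides 224, so integer solutions exist.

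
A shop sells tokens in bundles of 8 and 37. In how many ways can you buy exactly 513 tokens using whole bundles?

Need nonnegative integers with 8j + 37k = 513.
gcd(8, 37) = 1, and 8·(14) + 37·(-3) = 1.
So (j₀, k₀) = (7182, -1539); general j = 7182 + 37t, k = -1539 - 8t.
j ≥ 0 ⇒ t ≥ -194; k ≥ 0 ⇒ t ≤ -193. That's 2 values of t.

2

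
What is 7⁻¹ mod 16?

7

gcd(16, 7) = 1.
By Bézout, 7×(7) + 16×(-3) = 1.
So 7×7 ≡ 1 (mod 16), and 7 mod 16 = 7.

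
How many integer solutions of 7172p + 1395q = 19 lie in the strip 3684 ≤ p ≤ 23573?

gcd(7172, 1395) = 1.
By Bézout, 7172*(-262) + 1395*(1347) = 1.
Particular solution: (602, -3095).
General solution: p = 602 + 1395t, q = -3095 - 7172t for integer t.
3684 ≤ 602 + 1395t ≤ 23573 gives t ∈ [3, 16], which is 14 values.

14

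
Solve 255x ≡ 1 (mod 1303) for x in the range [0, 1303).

884

gcd(1303, 255):
  1303 = 5*255 + 28
  255 = 9*28 + 3
  28 = 9*3 + 1
  3 = 3*1
so gcd(1303, 255) = 1.
Back-substitute for Bézout coefficients:
  1 = 28 - 9*3
  ... = 255*(-419) + 1303*(82)
So 255*-419 ≡ 1 (mod 1303), and -419 mod 1303 = 884.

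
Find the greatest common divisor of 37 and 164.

gcd(164, 37) = 1  (164 = 4·37 + 16, 37 = 2·16 + 5, 16 = 3·5 + 1, 5 = 5·1).

1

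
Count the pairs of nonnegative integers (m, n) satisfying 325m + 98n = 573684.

18

gcd(325, 98) = 1  (325 = 3·98 + 31, 98 = 3·31 + 5, 31 = 6·5 + 1, 5 = 5·1).
Back-substituting, 325·(19) + 98·(-63) = 1.
Scale by 573684: one solution is (10899996, -36142092). Reduce m mod 98: (44, 5708).
General: m = 44 + 98t, n = 5708 - 325t.
m ≥ 0 ⇒ t ≥ 0; n ≥ 0 ⇒ t ≤ 17. So t ∈ [0, 17]: 18 solutions.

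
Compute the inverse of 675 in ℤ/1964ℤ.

483

gcd(1964, 675):
  1964 = 2*675 + 614
  675 = 1*614 + 61
  614 = 10*61 + 4
  61 = 15*4 + 1
  4 = 4*1
so gcd(1964, 675) = 1.
Back-substitute for Bézout coefficients:
  1 = 61 - 15*4
  ... = 675*(483) + 1964*(-166)
So 675*483 ≡ 1 (mod 1964), and 483 mod 1964 = 483.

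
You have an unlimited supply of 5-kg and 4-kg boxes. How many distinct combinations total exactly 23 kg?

1

Need nonnegative integers with 5j + 4k = 23.
gcd(5, 4) = 1, and 5·(1) + 4·(-1) = 1.
So (j₀, k₀) = (23, -23); general j = 23 + 4t, k = -23 - 5t.
j ≥ 0 ⇒ t ≥ -5; k ≥ 0 ⇒ t ≤ -5. That's 1 value of t.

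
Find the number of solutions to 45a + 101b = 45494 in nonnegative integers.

10

gcd(101, 45) = 1.
By Bézout, 45×(9) + 101×(-4) = 1.
One solution: (93, 409).
General: a = 93 + 101t, b = 409 - 45t.
a ≥ 0 ⇒ t ≥ 0; b ≥ 0 ⇒ t ≤ 9. So t ∈ [0, 9]: 10 solutions.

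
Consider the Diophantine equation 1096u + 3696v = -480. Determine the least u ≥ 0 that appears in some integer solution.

gcd(3696, 1096):
  3696 = 3*1096 + 408
  1096 = 2*408 + 280
  408 = 1*280 + 128
  280 = 2*128 + 24
  128 = 5*24 + 8
  24 = 3*8
so gcd(3696, 1096) = 8.
8 divides -480, so solutions exist.
Back-substitute for Bézout coefficients:
  8 = 128 - 5*24
  ... = 1096*(-145) + 3696*(43)
Scale by -480/8 = -60: (u₀, v₀) = (8700, -2580).
General solution: u = 8700 + 462t, v = -2580 - 137t for integer t.
u ≥ 0: smallest is 8700 mod 462 = 384 (at t = -18), with v = -114.

384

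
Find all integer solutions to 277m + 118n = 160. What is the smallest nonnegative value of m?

gcd(277, 118):
  277 = 2·118 + 41
  118 = 2·41 + 36
  41 = 1·36 + 5
  36 = 7·5 + 1
  5 = 5·1
so gcd(277, 118) = 1.
1 divides 160, so solutions exist.
Back-substitute for Bézout coefficients:
  1 = 36 - 7·5
  ... = 277·(-23) + 118·(54)
Scale by 160/1 = 160: (m₀, n₀) = (-3680, 8640).
General solution: m = -3680 + 118t, n = 8640 - 277t for integer t.
m ≥ 0: smallest is -3680 mod 118 = 96 (at t = 32), with n = -224.

96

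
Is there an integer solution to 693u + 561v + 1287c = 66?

yes

gcd(693, 561):
  693 = 1·561 + 132
  561 = 4·132 + 33
  132 = 4·33
so gcd(693, 561) = 33.
gcd(33, 1287) = 33.
33 divides 66, so integer solutions exist.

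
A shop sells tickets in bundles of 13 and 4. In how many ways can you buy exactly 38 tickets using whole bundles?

1

Need nonnegative integers with 13j + 4k = 38.
gcd(13, 4) = 1, and 13·(1) + 4·(-3) = 1.
So (j₀, k₀) = (38, -114); general j = 38 + 4t, k = -114 - 13t.
j ≥ 0 ⇒ t ≥ -9; k ≥ 0 ⇒ t ≤ -9. That's 1 value of t.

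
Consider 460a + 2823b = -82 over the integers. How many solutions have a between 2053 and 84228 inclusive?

29

gcd(2823, 460) = 1.
By Bézout, 460·(448) + 2823·(-73) = 1.
Particular solution: (2786, -454).
General solution: a = 2786 + 2823t, b = -454 - 460t for integer t.
2053 ≤ 2786 + 2823t ≤ 84228 gives t ∈ [0, 28], which is 29 values.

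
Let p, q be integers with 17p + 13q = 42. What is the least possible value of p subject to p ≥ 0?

gcd(17, 13):
  17 = 1×13 + 4
  13 = 3×4 + 1
  4 = 4×1
so gcd(17, 13) = 1.
1 divides 42, so solutions exist.
Back-substitute for Bézout coefficients:
  1 = 13 - 3×4
  ... = 17×(-3) + 13×(4)
Scale by 42/1 = 42: (p₀, q₀) = (-126, 168).
General solution: p = -126 + 13t, q = 168 - 17t for integer t.
p ≥ 0: smallest is -126 mod 13 = 4 (at t = 10), with q = -2.

4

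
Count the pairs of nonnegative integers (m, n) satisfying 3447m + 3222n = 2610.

gcd(3447, 3222):
  3447 = 1×3222 + 225
  3222 = 14×225 + 72
  225 = 3×72 + 9
  72 = 8×9
so gcd(3447, 3222) = 9.
Back-substitute for Bézout coefficients:
  9 = 225 - 3×72
  ... = 3447×(43) + 3222×(-46)
Scale by 290: one solution is (12470, -13340). Reduce m mod 358: (298, -318).
General: m = 298 + 358t, n = -318 - 383t.
m ≥ 0 ⇒ t ≥ 0; n ≥ 0 ⇒ t ≤ -1. So t ∈ [0, -1]: 0 solutions.

0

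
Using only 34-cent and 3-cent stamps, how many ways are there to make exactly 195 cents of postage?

Need nonnegative integers with 34j + 3k = 195.
gcd(34, 3) = 1, and 34·(1) + 3·(-11) = 1.
So (j₀, k₀) = (195, -2145); general j = 195 + 3t, k = -2145 - 34t.
j ≥ 0 ⇒ t ≥ -65; k ≥ 0 ⇒ t ≤ -64. That's 2 values of t.

2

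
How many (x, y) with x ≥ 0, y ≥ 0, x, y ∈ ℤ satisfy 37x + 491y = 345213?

gcd(491, 37):
  491 = 13·37 + 10
  37 = 3·10 + 7
  10 = 1·7 + 3
  7 = 2·3 + 1
  3 = 3·1
so gcd(491, 37) = 1.
Back-substitute for Bézout coefficients:
  1 = 7 - 2·3
  ... = 37·(146) + 491·(-11)
Scale by 345213: one solution is (50401098, -3797343). Reduce x mod 491: (439, 670).
General: x = 439 + 491t, y = 670 - 37t.
x ≥ 0 ⇒ t ≥ 0; y ≥ 0 ⇒ t ≤ 18. So t ∈ [0, 18]: 19 solutions.

19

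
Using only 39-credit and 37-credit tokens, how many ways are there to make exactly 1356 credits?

Need nonnegative integers with 39j + 37k = 1356.
gcd(39, 37) = 1, and 39·(-18) + 37·(19) = 1.
So (j₀, k₀) = (-24408, 25764); general j = -24408 + 37t, k = 25764 - 39t.
j ≥ 0 ⇒ t ≥ 660; k ≥ 0 ⇒ t ≤ 660. That's 1 value of t.

1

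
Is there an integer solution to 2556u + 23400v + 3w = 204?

yes

gcd(23400, 2556):
  23400 = 9×2556 + 396
  2556 = 6×396 + 180
  396 = 2×180 + 36
  180 = 5×36
so gcd(23400, 2556) = 36.
gcd(36, 3) = 3.
3 divides 204, so integer solutions exist.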